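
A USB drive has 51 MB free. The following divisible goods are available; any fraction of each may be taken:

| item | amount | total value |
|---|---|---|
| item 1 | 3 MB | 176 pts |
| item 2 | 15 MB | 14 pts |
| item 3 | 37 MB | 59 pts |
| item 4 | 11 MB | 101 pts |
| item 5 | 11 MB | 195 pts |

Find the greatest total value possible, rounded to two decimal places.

Take in order of value per unit:
- item 1 (176/3 per unit): all 3 → value 176, running total 176.00
- item 5 (195/11 per unit): all 11 → value 195, running total 371.00
- item 4 (101/11 per unit): all 11 → value 101, running total 472.00
- item 3 (59/37 per unit): 26 of 37 → value 26×59/37 = 41.4595, running total 513.46
Total 513.46.

513.46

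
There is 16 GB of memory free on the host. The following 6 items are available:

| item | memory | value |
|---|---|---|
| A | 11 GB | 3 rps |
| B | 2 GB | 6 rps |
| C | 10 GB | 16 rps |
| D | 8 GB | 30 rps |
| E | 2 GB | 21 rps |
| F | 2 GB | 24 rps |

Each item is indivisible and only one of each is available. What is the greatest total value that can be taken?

81 rps

This is a 0/1 knapsack; check combinations near the capacity.
- B+D+E+F: memory 2+8+2+2=14, value 6+30+21+24=81
- D+E+F: memory 8+2+2=12, value 30+21+24=75
- B+C+E+F: memory 2+10+2+2=16, value 6+16+21+24=67
- C+E+F: memory 10+2+2=14, value 16+21+24=61
- B+D+F: memory 2+8+2=12, value 6+30+24=60
Best: 81 rps.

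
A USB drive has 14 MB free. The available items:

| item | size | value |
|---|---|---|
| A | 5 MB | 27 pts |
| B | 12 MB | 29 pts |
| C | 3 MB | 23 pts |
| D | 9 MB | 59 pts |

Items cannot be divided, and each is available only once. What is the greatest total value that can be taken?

86 pts

Check high-value combinations within 14 MB:
- A+D: size 5+9=14, value 27+59=86
- C+D: size 3+9=12, value 23+59=82
- D: size 9, value 59
- A+C: size 5+3=8, value 27+23=50
Best: 86 pts.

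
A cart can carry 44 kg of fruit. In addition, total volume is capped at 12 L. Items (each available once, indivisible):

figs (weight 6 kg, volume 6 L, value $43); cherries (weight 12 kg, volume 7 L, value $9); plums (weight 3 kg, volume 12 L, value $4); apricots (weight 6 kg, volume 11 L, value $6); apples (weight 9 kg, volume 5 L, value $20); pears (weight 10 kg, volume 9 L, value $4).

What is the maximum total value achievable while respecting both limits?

Feasible sets respecting both limits:
- figs+apples: weight 15, volume 11, value 63
- figs: weight 6, volume 6, value 43
- cherries+apples: weight 21, volume 12, value 29
Best: $63.

$63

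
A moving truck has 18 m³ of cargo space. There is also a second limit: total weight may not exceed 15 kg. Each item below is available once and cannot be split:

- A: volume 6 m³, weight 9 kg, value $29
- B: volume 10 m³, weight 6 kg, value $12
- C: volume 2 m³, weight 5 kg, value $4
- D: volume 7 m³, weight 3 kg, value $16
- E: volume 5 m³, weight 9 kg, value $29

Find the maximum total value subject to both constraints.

$45

Feasible sets respecting both limits:
- A+D: volume 13, weight 12, value 45
- D+E: volume 12, weight 12, value 45
- A+B: volume 16, weight 15, value 41
- B+E: volume 15, weight 15, value 41
Best: $45.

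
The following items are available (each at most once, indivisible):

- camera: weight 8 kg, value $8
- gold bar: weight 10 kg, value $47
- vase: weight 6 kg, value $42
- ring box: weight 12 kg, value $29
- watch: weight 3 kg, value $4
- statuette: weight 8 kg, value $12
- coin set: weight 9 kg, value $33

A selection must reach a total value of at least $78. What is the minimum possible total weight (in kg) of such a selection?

16

Subsets with value ≥ 78, sorted by total weight:
- gold bar+vase: weight 16, value 89
- vase+watch+coin set: weight 18, value 79
Minimum weight: 16 kg.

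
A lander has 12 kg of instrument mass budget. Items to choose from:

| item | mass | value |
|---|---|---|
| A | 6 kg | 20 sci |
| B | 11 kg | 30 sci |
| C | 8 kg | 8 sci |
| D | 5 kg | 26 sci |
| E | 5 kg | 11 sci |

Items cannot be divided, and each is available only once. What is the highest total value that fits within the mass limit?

Check high-value combinations within 12 kg:
- A+D: mass 6+5=11, value 20+26=46
- D+E: mass 5+5=10, value 26+11=37
- A+E: mass 6+5=11, value 20+11=31
- B: mass 11, value 30
Best: 46 sci.

46 sci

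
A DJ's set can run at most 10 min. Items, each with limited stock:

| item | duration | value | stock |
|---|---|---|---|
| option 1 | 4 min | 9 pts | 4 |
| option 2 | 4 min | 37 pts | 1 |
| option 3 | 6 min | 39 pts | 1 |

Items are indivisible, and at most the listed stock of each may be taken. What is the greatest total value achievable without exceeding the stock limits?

Best selections within duration 10 and stock limits:
- 1×option 2 + 1×option 3: duration 10, value 76
- 1×option 1 + 1×option 3: duration 10, value 48
- 1×option 1 + 1×option 2: duration 8, value 46
- 1×option 3: duration 6, value 39
Best: 76 pts.

76 pts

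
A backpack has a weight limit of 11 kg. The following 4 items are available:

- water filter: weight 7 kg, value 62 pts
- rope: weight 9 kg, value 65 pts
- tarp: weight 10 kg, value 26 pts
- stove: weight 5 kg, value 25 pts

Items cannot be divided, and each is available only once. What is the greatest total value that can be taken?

65 pts

Check high-value combinations within 11 kg:
- rope: weight 9, value 65
- water filter: weight 7, value 62
- tarp: weight 10, value 26
- stove: weight 5, value 25
Best: 65 pts.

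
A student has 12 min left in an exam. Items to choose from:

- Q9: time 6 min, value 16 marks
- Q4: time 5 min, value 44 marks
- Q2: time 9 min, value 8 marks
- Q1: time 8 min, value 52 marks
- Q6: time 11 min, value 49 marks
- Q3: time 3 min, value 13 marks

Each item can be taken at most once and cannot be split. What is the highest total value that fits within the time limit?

This is a 0/1 knapsack; check combinations near the capacity.
- Q1+Q3: time 8+3=11, value 52+13=65
- Q9+Q4: time 6+5=11, value 16+44=60
- Q4+Q3: time 5+3=8, value 44+13=57
- Q1: time 8, value 52
Best: 65 marks.

65 marks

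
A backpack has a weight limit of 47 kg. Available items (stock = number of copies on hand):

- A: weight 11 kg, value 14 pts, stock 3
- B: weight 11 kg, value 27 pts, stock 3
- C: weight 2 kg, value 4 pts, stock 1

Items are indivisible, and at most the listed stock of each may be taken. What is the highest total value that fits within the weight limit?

99 pts

Top feasible selections:
- 1×A + 3×B + 1×C: weight 46, value 99
- 1×A + 3×B: weight 44, value 95
- 2×A + 2×B + 1×C: weight 46, value 86
Best: 99 pts.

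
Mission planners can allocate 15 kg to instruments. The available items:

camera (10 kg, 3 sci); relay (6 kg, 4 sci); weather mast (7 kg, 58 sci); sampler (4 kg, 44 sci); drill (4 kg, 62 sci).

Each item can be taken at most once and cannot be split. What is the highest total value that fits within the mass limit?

Check high-value combinations within 15 kg:
- weather mast+sampler+drill: mass 7+4+4=15, value 58+44+62=164
- weather mast+drill: mass 7+4=11, value 58+62=120
- relay+sampler+drill: mass 6+4+4=14, value 4+44+62=110
- sampler+drill: mass 4+4=8, value 44+62=106
- weather mast+sampler: mass 7+4=11, value 58+44=102
Best: 164 sci.

164 sci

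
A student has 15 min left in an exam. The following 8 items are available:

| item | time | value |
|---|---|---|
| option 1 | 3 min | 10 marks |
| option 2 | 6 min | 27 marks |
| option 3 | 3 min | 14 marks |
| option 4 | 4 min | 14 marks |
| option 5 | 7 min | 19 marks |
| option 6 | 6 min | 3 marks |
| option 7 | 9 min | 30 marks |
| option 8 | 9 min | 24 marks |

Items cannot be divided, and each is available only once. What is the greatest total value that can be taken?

57 marks

This is a 0/1 knapsack; check combinations near the capacity.
- option 2+option 7: time 6+9=15, value 27+30=57
- option 2+option 3+option 4: time 6+3+4=13, value 27+14+14=55
- option 1+option 3+option 7: time 3+3+9=15, value 10+14+30=54
- option 1+option 2+option 3: time 3+6+3=12, value 10+27+14=51
- option 1+option 2+option 4: time 3+6+4=13, value 10+27+14=51
Best: 57 marks.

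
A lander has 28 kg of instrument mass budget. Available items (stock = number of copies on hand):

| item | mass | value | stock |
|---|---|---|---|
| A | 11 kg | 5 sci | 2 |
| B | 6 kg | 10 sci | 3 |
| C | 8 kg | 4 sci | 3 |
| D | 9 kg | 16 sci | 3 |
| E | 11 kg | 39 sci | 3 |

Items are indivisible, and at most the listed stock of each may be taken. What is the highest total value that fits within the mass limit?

88 sci

Best selections within mass 28 and stock limits:
- 1×B + 2×E: mass 28, value 88
- 2×E: mass 22, value 78
Best: 88 sci.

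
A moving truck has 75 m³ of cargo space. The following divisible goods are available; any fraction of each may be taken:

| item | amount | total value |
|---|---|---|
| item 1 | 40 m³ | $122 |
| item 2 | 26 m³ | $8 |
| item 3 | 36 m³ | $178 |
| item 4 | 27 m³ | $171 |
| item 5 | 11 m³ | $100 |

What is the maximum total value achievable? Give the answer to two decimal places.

Take in order of value per unit:
- item 5 (100/11 per unit): all 11 → value 100, running total 100.00
- item 4 (171/27 per unit): all 27 → value 171, running total 271.00
- item 3 (178/36 per unit): all 36 → value 178, running total 449.00
- item 1 (122/40 per unit): 1 of 40 → value 1×122/40 = 3.0500, running total 452.05
Total 452.05.

452.05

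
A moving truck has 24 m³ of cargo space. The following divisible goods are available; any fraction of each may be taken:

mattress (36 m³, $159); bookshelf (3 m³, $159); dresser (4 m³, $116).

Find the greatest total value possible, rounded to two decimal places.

350.08

Take in order of value per unit:
- bookshelf (159/3 per unit): all 3 → value 159, running total 159.00
- dresser (116/4 per unit): all 4 → value 116, running total 275.00
- mattress (159/36 per unit): 17 of 36 → value 17×159/36 = 75.0833, running total 350.08
Total 350.08.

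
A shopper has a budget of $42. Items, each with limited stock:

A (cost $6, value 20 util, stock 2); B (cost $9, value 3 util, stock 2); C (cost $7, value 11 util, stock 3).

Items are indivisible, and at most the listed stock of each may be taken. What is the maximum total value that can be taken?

76 util

Best selections within cost 42 and stock limits:
- 2×A + 1×B + 3×C: cost 42, value 76
- 2×A + 3×C: cost 33, value 73
- 2×A + 1×B + 2×C: cost 35, value 65
Best: 76 util.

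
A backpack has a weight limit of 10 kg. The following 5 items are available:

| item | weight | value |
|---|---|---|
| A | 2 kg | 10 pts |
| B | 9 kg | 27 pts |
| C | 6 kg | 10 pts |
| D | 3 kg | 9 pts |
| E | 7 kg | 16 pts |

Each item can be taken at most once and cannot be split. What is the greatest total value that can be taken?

Check high-value combinations within 10 kg:
- B: weight 9, value 27
- A+E: weight 2+7=9, value 10+16=26
- D+E: weight 3+7=10, value 9+16=25
Best: 27 pts.

27 pts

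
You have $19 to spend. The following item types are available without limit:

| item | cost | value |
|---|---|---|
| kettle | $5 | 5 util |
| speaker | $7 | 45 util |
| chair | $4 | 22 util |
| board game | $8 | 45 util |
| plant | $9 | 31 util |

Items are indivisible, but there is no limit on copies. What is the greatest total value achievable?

Best value-per-unit is speaker at 45/7; filling with it alone gives 2×45 = 90.
Optimal mix: 2×speaker + 1×chair → cost 18, value 112.

112 util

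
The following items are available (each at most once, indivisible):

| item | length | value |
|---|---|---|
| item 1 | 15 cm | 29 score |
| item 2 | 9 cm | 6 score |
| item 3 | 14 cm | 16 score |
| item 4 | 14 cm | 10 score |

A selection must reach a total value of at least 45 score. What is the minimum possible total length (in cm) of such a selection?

Subsets with value ≥ 45, sorted by total length:
- item 1+item 3: length 29, value 45
- item 1+item 2+item 3: length 38, value 51
- item 1+item 2+item 4: length 38, value 45
- item 1+item 3+item 4: length 43, value 55
Minimum length: 29 cm.

29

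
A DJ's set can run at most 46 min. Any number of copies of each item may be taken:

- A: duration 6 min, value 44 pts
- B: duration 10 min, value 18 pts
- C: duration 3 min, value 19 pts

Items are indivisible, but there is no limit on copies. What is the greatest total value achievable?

327 pts

Best value-per-unit is A at 44/6; filling with it alone gives 7×44 = 308.
Optimal mix: 7×A + 1×C → duration 45, value 327.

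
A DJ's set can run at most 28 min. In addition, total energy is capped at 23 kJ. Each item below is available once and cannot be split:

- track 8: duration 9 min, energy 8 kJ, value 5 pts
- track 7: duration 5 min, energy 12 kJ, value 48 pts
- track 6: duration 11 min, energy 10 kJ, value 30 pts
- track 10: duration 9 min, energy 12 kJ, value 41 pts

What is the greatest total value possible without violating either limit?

Feasible sets respecting both limits:
- track 7+track 6: duration 16, energy 22, value 78
- track 6+track 10: duration 20, energy 22, value 71
- track 8+track 7: duration 14, energy 20, value 53
- track 7: duration 5, energy 12, value 48
Best: 78 pts.

78 pts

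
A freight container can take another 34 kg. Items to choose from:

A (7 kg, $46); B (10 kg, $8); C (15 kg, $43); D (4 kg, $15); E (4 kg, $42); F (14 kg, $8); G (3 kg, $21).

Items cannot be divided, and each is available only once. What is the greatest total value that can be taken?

$167

Check high-value combinations within 34 kg:
- A+C+D+E+G: weight 7+15+4+4+3=33, value 46+43+15+42+21=167
- A+C+E+G: weight 7+15+4+3=29, value 46+43+42+21=152
- A+C+D+E: weight 7+15+4+4=30, value 46+43+15+42=146
- A+B+D+E+G: weight 7+10+4+4+3=28, value 46+8+15+42+21=132
- A+D+E+F+G: weight 7+4+4+14+3=32, value 46+15+42+8+21=132
Best: $167.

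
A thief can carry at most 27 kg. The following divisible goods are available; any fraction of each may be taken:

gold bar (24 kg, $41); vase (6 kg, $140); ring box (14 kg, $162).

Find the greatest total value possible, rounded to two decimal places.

313.96

Take in order of value per unit:
- vase (140/6 per unit): all 6 → value 140, running total 140.00
- ring box (162/14 per unit): all 14 → value 162, running total 302.00
- gold bar (41/24 per unit): 7 of 24 → value 7×41/24 = 11.9583, running total 313.96
Total 313.96.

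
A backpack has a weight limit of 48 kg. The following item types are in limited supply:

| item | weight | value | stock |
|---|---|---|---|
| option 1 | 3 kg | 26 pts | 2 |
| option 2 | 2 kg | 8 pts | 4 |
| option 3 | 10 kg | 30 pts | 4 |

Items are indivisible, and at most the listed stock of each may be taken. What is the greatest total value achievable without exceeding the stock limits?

Top feasible selections:
- 2×option 1 + 1×option 2 + 4×option 3: weight 48, value 180
- 2×option 1 + 4×option 2 + 3×option 3: weight 44, value 174
Best: 180 pts.

180 pts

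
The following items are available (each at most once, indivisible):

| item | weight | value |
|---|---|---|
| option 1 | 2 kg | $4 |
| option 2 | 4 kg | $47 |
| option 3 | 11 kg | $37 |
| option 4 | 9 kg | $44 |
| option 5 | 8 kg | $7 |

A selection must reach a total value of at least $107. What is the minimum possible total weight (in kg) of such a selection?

24

Subsets with value ≥ 107, sorted by total weight:
- option 2+option 3+option 4: weight 24, value 128
- option 1+option 2+option 3+option 4: weight 26, value 132
- option 2+option 3+option 4+option 5: weight 32, value 135
Minimum weight: 24 kg.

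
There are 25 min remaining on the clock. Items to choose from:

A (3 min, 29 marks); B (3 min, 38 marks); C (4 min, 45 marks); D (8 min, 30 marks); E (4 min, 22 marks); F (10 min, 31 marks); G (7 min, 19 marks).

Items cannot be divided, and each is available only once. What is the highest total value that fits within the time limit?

165 marks

Check high-value combinations within 25 min:
- A+B+C+E+F: time 3+3+4+4+10=24, value 29+38+45+22+31=165
- A+B+C+D+E: time 3+3+4+8+4=22, value 29+38+45+30+22=164
- A+B+C+D+G: time 3+3+4+8+7=25, value 29+38+45+30+19=161
- A+B+C+E+G: time 3+3+4+4+7=21, value 29+38+45+22+19=153
Best: 165 marks.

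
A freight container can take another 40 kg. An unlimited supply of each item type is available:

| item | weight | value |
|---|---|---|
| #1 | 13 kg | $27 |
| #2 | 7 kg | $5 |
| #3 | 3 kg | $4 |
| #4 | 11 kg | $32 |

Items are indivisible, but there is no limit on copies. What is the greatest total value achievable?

$104

Best value-per-unit is #4 at 32/11; filling with it alone gives 3×32 = 96.
Optimal mix: 2×#3 + 3×#4 → weight 39, value 104.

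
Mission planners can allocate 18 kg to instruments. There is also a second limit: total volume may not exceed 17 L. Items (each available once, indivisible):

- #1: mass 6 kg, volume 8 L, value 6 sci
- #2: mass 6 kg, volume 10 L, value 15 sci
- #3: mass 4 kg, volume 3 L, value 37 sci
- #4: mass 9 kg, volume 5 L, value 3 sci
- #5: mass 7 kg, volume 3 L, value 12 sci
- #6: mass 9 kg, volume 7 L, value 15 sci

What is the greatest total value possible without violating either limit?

64 sci

Feasible sets respecting both limits:
- #2+#3+#5: mass 17, volume 16, value 64
- #1+#3+#5: mass 17, volume 14, value 55
- #2+#3: mass 10, volume 13, value 52
- #3+#6: mass 13, volume 10, value 52
Best: 64 sci.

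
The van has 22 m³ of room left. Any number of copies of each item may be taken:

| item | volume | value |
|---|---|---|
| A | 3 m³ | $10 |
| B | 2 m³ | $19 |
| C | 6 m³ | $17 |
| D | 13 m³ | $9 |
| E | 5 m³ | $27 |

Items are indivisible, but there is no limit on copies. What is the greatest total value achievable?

$209

Best value-per-unit is B at 19/2, and filling with it alone uses volume 11×2=22. No mix of the others beats 11×19 = 209.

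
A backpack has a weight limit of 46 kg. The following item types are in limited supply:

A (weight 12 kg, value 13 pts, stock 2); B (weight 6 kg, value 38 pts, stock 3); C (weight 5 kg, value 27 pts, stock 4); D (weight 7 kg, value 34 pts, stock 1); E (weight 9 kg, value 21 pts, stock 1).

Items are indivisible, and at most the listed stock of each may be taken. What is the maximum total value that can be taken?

256 pts

Top feasible selections:
- 3×B + 4×C + 1×D: weight 45, value 256
- 3×B + 3×C + 1×D: weight 40, value 229
Best: 256 pts.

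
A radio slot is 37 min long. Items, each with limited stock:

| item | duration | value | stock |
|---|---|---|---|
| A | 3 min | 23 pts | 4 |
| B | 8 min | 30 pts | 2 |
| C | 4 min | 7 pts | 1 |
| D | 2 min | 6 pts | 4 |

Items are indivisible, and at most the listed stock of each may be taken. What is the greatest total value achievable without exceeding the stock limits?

Top feasible selections:
- 4×A + 2×B + 4×D: duration 36, value 176
- 4×A + 2×B + 1×C + 2×D: duration 36, value 171
- 4×A + 2×B + 3×D: duration 34, value 170
- 4×A + 2×B + 1×C + 1×D: duration 34, value 165
Best: 176 pts.

176 pts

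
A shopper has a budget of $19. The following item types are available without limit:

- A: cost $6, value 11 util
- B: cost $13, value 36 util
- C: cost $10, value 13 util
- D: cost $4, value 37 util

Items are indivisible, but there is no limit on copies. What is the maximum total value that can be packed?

148 util

Best value-per-unit is D at 37/4, and filling with it alone uses cost 4×4=16. No mix of the others beats 4×37 = 148.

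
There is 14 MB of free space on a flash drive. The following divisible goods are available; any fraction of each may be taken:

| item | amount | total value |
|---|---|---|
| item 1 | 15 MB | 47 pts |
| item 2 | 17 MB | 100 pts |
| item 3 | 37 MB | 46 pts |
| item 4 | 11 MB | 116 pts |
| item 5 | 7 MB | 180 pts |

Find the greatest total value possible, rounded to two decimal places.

Take in order of value per unit:
- item 5 (180/7 per unit): all 7 → value 180, running total 180.00
- item 4 (116/11 per unit): 7 of 11 → value 7×116/11 = 73.8182, running total 253.82
Total 253.82.

253.82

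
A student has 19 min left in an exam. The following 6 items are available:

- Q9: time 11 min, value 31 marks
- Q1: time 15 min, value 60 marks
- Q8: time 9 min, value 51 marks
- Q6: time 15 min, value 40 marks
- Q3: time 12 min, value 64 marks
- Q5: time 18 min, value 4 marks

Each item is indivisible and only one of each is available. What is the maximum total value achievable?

64 marks

Check high-value combinations within 19 min:
- Q3: time 12, value 64
- Q1: time 15, value 60
- Q8: time 9, value 51
Best: 64 marks.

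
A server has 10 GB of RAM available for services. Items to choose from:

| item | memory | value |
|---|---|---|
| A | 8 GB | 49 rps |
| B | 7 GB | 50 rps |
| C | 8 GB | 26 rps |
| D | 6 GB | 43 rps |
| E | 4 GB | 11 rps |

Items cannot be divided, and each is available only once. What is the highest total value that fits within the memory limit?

54 rps

Check high-value combinations within 10 GB:
- D+E: memory 6+4=10, value 43+11=54
- B: memory 7, value 50
- A: memory 8, value 49
- D: memory 6, value 43
Best: 54 rps.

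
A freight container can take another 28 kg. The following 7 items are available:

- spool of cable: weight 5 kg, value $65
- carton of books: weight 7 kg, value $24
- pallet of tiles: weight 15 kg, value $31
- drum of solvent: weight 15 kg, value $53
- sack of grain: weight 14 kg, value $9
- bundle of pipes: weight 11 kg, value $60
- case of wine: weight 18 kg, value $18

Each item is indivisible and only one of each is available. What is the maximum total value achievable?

$149

Check high-value combinations within 28 kg:
- spool of cable+carton of books+bundle of pipes: weight 5+7+11=23, value 65+24+60=149
- spool of cable+carton of books+drum of solvent: weight 5+7+15=27, value 65+24+53=142
- spool of cable+bundle of pipes: weight 5+11=16, value 65+60=125
- spool of cable+carton of books+pallet of tiles: weight 5+7+15=27, value 65+24+31=120
Best: $149.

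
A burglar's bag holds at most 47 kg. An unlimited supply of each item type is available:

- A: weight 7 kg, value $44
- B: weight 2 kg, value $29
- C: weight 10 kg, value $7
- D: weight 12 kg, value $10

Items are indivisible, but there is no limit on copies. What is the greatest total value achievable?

Best value-per-unit is B at 29/2, and filling with it alone uses weight 23×2=46. No mix of the others beats 23×29 = 667.

$667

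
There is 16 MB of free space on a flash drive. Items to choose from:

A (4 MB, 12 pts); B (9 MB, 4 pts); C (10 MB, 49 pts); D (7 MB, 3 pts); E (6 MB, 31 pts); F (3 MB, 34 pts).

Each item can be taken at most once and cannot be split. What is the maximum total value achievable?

Check high-value combinations within 16 MB:
- C+F: size 10+3=13, value 49+34=83
- C+E: size 10+6=16, value 49+31=80
- A+E+F: size 4+6+3=13, value 12+31+34=77
Best: 83 pts.

83 pts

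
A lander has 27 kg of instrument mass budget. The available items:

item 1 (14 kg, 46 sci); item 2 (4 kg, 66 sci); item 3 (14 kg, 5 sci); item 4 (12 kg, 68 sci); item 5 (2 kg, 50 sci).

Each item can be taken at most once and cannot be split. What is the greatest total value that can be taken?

This is a 0/1 knapsack; check combinations near the capacity.
- item 2+item 4+item 5: mass 4+12+2=18, value 66+68+50=184
- item 1+item 2+item 5: mass 14+4+2=20, value 46+66+50=162
- item 2+item 4: mass 4+12=16, value 66+68=134
- item 2+item 3+item 5: mass 4+14+2=20, value 66+5+50=121
- item 4+item 5: mass 12+2=14, value 68+50=118
Best: 184 sci.

184 sci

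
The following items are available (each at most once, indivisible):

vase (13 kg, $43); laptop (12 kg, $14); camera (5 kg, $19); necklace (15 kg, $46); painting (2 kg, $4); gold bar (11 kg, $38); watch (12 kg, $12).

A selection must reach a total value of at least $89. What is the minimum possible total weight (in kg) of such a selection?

Subsets with value ≥ 89, sorted by total weight:
- vase+necklace: weight 28, value 89
- vase+camera+gold bar: weight 29, value 100
Minimum weight: 28 kg.

28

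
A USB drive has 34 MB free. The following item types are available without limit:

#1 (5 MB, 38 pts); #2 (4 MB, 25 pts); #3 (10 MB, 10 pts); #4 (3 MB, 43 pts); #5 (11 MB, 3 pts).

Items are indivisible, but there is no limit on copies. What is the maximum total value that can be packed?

Best value-per-unit is #4 at 43/3, and filling with it alone uses size 11×3=33. No mix of the others beats 11×43 = 473.

473 pts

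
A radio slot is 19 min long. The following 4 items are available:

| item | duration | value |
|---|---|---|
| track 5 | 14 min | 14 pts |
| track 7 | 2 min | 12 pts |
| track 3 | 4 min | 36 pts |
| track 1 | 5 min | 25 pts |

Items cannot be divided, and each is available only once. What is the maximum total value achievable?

73 pts

Check high-value combinations within 19 min:
- track 7+track 3+track 1: duration 2+4+5=11, value 12+36+25=73
- track 3+track 1: duration 4+5=9, value 36+25=61
- track 5+track 3: duration 14+4=18, value 14+36=50
- track 7+track 3: duration 2+4=6, value 12+36=48
Best: 73 pts.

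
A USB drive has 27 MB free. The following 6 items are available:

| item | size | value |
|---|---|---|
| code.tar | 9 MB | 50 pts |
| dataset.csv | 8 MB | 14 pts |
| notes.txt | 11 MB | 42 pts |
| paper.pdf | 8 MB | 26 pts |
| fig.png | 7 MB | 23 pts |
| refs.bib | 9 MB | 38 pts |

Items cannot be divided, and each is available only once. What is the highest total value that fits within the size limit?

This is a 0/1 knapsack; check combinations near the capacity.
- code.tar+notes.txt+fig.png: size 9+11+7=27, value 50+42+23=115
- code.tar+paper.pdf+refs.bib: size 9+8+9=26, value 50+26+38=114
- code.tar+fig.png+refs.bib: size 9+7+9=25, value 50+23+38=111
- notes.txt+fig.png+refs.bib: size 11+7+9=27, value 42+23+38=103
Best: 115 pts.

115 pts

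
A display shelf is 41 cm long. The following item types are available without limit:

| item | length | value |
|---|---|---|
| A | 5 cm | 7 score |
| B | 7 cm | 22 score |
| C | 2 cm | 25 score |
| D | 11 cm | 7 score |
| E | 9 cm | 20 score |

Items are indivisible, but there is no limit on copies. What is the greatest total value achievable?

500 score

Best value-per-unit is C at 25/2, and filling with it alone uses length 20×2=40. No mix of the others beats 20×25 = 500.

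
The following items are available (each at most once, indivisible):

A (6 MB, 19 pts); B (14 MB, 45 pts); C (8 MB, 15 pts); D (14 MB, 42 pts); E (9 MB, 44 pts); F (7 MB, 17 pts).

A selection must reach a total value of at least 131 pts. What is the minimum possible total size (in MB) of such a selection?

37

Subsets with value ≥ 131, sorted by total size:
- B+D+E: size 37, value 131
- A+B+D+E: size 43, value 150
- B+D+E+F: size 44, value 148
Minimum size: 37 MB.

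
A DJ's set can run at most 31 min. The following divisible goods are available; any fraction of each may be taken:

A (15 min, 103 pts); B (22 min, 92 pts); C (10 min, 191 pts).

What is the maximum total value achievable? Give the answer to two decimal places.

319.09

Take in order of value per unit:
- C (191/10 per unit): all 10 → value 191, running total 191.00
- A (103/15 per unit): all 15 → value 103, running total 294.00
- B (92/22 per unit): 6 of 22 → value 6×92/22 = 25.0909, running total 319.09
Total 319.09.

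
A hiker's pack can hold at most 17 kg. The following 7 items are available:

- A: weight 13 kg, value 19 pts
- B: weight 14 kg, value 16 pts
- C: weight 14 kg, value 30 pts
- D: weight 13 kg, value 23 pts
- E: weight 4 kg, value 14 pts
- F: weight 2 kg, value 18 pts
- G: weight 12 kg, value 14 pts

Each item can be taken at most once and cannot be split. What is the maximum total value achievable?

48 pts

Check high-value combinations within 17 kg:
- C+F: weight 14+2=16, value 30+18=48
- D+F: weight 13+2=15, value 23+18=41
- A+F: weight 13+2=15, value 19+18=37
Best: 48 pts.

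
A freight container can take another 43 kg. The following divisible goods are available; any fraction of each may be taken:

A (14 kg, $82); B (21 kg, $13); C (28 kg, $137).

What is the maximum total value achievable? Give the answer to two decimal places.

219.62

Take in order of value per unit:
- A (82/14 per unit): all 14 → value 82, running total 82.00
- C (137/28 per unit): all 28 → value 137, running total 219.00
- B (13/21 per unit): 1 of 21 → value 1×13/21 = 0.6190, running total 219.62
Total 219.62.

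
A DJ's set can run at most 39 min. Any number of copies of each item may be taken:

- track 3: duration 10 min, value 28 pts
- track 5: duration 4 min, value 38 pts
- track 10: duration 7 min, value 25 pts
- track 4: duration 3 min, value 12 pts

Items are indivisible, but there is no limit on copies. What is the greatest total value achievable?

Best value-per-unit is track 5 at 38/4; filling with it alone gives 9×38 = 342.
Optimal mix: 9×track 5 + 1×track 4 → duration 39, value 354.

354 pts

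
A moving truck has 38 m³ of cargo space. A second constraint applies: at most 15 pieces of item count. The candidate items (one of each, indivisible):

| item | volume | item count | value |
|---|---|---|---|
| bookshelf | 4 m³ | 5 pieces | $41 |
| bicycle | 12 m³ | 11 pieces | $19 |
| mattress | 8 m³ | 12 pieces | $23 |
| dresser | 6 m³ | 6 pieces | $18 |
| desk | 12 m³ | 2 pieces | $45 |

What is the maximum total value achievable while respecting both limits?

Feasible sets respecting both limits:
- bookshelf+dresser+desk: volume 22, item count 13, value 104
- bookshelf+desk: volume 16, item count 7, value 86
- mattress+desk: volume 20, item count 14, value 68
- bicycle+desk: volume 24, item count 13, value 64
Best: $104.

$104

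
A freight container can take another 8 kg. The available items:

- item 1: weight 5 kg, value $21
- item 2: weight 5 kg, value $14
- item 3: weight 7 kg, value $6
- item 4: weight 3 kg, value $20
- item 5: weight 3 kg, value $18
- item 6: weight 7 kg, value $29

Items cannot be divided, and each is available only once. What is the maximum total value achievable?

Check high-value combinations within 8 kg:
- item 1+item 4: weight 5+3=8, value 21+20=41
- item 1+item 5: weight 5+3=8, value 21+18=39
- item 4+item 5: weight 3+3=6, value 20+18=38
- item 2+item 4: weight 5+3=8, value 14+20=34
- item 2+item 5: weight 5+3=8, value 14+18=32
Best: $41.

$41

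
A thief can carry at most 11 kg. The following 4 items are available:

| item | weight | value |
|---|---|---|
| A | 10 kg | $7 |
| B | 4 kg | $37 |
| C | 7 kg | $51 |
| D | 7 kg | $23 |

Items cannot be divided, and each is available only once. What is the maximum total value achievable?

$88

This is a 0/1 knapsack; check combinations near the capacity.
- B+C: weight 4+7=11, value 37+51=88
- B+D: weight 4+7=11, value 37+23=60
- C: weight 7, value 51
- B: weight 4, value 37
- D: weight 7, value 23
Best: $88.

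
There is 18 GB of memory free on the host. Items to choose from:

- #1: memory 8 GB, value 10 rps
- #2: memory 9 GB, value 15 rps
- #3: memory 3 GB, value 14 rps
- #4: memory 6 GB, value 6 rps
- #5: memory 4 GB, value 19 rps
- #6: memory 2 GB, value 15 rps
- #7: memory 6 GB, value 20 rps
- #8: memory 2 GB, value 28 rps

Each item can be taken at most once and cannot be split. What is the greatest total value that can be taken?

Check high-value combinations within 18 GB:
- #3+#5+#6+#7+#8: memory 3+4+2+6+2=17, value 14+19+15+20+28=96
- #5+#6+#7+#8: memory 4+2+6+2=14, value 19+15+20+28=82
- #3+#4+#5+#6+#8: memory 3+6+4+2+2=17, value 14+6+19+15+28=82
Best: 96 rps.

96 rps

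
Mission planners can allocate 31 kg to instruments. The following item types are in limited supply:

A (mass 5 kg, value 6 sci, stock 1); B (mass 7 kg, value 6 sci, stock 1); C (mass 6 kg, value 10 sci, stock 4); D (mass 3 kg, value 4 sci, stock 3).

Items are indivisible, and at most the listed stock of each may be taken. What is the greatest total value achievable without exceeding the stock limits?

Best selections within mass 31 and stock limits:
- 4×C + 2×D: mass 30, value 48
- 1×A + 4×C: mass 29, value 46
Best: 48 sci.

48 sci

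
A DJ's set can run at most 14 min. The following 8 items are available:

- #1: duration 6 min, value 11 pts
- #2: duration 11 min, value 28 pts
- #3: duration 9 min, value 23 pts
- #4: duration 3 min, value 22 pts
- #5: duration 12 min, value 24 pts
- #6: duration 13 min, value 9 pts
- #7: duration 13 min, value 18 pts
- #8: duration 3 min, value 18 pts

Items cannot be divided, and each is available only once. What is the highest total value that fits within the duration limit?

Check high-value combinations within 14 min:
- #1+#4+#8: duration 6+3+3=12, value 11+22+18=51
- #2+#4: duration 11+3=14, value 28+22=50
- #2+#8: duration 11+3=14, value 28+18=46
- #3+#4: duration 9+3=12, value 23+22=45
- #3+#8: duration 9+3=12, value 23+18=41
Best: 51 pts.

51 pts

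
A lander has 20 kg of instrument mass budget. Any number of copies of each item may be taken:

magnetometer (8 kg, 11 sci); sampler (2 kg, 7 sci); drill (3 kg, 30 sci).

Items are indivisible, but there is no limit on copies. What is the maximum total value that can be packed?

187 sci

Best value-per-unit is drill at 30/3; filling with it alone gives 6×30 = 180.
Optimal mix: 1×sampler + 6×drill → mass 20, value 187.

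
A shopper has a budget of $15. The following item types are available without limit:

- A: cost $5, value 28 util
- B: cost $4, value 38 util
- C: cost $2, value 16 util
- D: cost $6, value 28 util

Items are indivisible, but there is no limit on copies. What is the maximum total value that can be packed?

130 util

Best value-per-unit is B at 38/4; filling with it alone gives 3×38 = 114.
Optimal mix: 3×B + 1×C → cost 14, value 130.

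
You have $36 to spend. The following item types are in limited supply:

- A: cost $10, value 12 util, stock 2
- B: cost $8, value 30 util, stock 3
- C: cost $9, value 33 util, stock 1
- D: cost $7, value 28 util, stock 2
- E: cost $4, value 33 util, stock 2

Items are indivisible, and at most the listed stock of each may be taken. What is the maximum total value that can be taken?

Top feasible selections:
- 2×B + 1×C + 2×E: cost 33, value 159
- 1×B + 1×C + 1×D + 2×E: cost 32, value 157
- 3×B + 2×E: cost 32, value 156
Best: 159 util.

159 util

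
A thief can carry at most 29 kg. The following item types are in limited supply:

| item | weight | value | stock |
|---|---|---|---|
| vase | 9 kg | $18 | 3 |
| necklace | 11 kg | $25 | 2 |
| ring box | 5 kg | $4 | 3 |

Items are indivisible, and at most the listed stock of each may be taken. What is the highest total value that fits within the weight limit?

$61

Best selections within weight 29 and stock limits:
- 2×vase + 1×necklace: weight 29, value 61
- 2×necklace + 1×ring box: weight 27, value 54
Best: $61.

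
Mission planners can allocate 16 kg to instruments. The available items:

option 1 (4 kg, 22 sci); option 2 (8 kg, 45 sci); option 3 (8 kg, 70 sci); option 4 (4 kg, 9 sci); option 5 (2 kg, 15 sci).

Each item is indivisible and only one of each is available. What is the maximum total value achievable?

115 sci

Check high-value combinations within 16 kg:
- option 2+option 3: mass 8+8=16, value 45+70=115
- option 1+option 3+option 5: mass 4+8+2=14, value 22+70+15=107
- option 1+option 3+option 4: mass 4+8+4=16, value 22+70+9=101
Best: 115 sci.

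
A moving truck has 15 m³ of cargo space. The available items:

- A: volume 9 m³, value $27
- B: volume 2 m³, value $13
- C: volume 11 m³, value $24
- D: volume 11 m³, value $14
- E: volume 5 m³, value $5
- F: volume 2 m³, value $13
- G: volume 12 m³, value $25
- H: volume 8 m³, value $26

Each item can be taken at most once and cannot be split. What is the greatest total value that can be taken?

Check high-value combinations within 15 m³:
- A+B+F: volume 9+2+2=13, value 27+13+13=53
- B+F+H: volume 2+2+8=12, value 13+13+26=52
- B+C+F: volume 2+11+2=15, value 13+24+13=50
- B+E+H: volume 2+5+8=15, value 13+5+26=44
Best: $53.

$53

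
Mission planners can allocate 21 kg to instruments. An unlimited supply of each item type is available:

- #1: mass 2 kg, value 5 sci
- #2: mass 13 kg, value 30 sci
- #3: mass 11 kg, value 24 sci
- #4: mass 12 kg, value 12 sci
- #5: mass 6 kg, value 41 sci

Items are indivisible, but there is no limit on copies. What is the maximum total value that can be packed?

Best value-per-unit is #5 at 41/6; filling with it alone gives 3×41 = 123.
Optimal mix: 1×#1 + 3×#5 → mass 20, value 128.

128 sci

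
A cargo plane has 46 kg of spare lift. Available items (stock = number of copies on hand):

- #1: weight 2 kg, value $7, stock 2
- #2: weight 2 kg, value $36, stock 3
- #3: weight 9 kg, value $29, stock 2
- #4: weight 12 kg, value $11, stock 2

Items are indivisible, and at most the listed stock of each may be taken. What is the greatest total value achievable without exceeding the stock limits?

Best selections within weight 46 and stock limits:
- 2×#1 + 3×#2 + 2×#3 + 1×#4: weight 40, value 191
- 1×#1 + 3×#2 + 2×#3 + 1×#4: weight 38, value 184
Best: $191.

$191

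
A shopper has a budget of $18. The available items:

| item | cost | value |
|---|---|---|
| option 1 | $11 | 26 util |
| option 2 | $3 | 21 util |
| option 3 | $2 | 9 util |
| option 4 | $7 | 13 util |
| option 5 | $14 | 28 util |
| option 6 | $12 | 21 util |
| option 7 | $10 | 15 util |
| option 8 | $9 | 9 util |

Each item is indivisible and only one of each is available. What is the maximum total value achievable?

56 util

This is a 0/1 knapsack; check combinations near the capacity.
- option 1+option 2+option 3: cost 11+3+2=16, value 26+21+9=56
- option 2+option 3+option 6: cost 3+2+12=17, value 21+9+21=51
- option 2+option 5: cost 3+14=17, value 21+28=49
- option 1+option 2: cost 11+3=14, value 26+21=47
- option 2+option 3+option 7: cost 3+2+10=15, value 21+9+15=45
Best: 56 util.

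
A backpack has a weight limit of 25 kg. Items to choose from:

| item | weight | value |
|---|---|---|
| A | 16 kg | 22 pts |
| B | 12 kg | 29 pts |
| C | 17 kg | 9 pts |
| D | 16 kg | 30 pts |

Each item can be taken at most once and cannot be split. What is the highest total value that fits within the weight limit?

Check high-value combinations within 25 kg:
- D: weight 16, value 30
- B: weight 12, value 29
- A: weight 16, value 22
- C: weight 17, value 9
Best: 30 pts.

30 pts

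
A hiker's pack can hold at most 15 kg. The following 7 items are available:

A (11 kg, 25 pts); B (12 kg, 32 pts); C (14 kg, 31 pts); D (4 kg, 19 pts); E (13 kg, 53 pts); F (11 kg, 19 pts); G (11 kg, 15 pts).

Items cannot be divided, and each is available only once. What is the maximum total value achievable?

Check high-value combinations within 15 kg:
- E: weight 13, value 53
- A+D: weight 11+4=15, value 25+19=44
- D+F: weight 4+11=15, value 19+19=38
- D+G: weight 4+11=15, value 19+15=34
Best: 53 pts.

53 pts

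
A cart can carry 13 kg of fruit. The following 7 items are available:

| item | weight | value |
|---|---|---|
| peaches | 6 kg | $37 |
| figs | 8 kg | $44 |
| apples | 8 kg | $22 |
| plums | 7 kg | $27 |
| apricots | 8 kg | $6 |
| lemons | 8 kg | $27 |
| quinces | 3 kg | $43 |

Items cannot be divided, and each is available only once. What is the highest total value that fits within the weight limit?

Check high-value combinations within 13 kg:
- figs+quinces: weight 8+3=11, value 44+43=87
- peaches+quinces: weight 6+3=9, value 37+43=80
- plums+quinces: weight 7+3=10, value 27+43=70
- lemons+quinces: weight 8+3=11, value 27+43=70
Best: $87.

$87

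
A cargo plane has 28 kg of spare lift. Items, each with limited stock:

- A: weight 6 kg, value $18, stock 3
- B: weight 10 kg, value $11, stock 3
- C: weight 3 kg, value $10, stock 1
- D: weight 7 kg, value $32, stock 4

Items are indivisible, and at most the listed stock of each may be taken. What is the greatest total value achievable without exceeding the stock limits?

Top feasible selections:
- 4×D: weight 28, value 128
- 1×A + 3×D: weight 27, value 114
- 1×C + 3×D: weight 24, value 106
Best: $128.

$128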